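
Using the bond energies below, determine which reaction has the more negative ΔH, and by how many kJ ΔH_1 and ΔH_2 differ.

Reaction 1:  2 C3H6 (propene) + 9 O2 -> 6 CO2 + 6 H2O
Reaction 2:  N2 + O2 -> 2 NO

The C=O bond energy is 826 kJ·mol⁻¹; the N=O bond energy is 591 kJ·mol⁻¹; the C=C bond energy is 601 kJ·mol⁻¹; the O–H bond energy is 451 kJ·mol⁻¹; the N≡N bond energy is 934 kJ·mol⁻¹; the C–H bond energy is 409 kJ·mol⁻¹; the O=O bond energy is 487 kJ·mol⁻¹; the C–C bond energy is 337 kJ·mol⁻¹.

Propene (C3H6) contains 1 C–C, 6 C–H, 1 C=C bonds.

Reaction 1:
  Bonds broken (reactants):
    C–C: 2 × 337 = 674
    C–H: 12 × 409 = 4908
    C=C: 2 × 601 = 1202
    O=O: 9 × 487 = 4383
    Σ(broken) = 11167 kJ
  Bonds formed (products):
    C=O: 12 × 826 = 9912
    O–H: 12 × 451 = 5412
    Σ(formed) = 15324 kJ
  ΔH_1 = 11167 − 15324 = −4157 kJ
Reaction 2:
  Bonds broken (reactants):
    N≡N: 1 × 934 = 934
    O=O: 1 × 487 = 487
    Σ(broken) = 1421 kJ
  Bonds formed (products):
    N=O: 2 × 591 = 1182
    Σ(formed) = 1182 kJ
  ΔH_2 = 1421 − 1182 = +239 kJ
ΔH_1 − ΔH_2 = −4396 kJ, so reaction 1 has the more negative ΔH; |ΔH_1 − ΔH_2| = 4396 kJ.

Reaction 1, by 4396 kJ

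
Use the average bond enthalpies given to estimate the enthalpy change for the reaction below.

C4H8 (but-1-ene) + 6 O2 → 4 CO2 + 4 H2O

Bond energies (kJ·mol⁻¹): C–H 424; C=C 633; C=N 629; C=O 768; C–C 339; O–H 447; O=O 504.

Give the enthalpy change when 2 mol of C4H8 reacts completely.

Bonds broken (reactants):
  C–C: 2 × 339 = 678
  C–H: 8 × 424 = 3392
  C=C: 1 × 633 = 633
  O=O: 6 × 504 = 3024
  Σ(broken) = 7727 kJ
Bonds formed (products):
  C=O: 8 × 768 = 6144
  O–H: 8 × 447 = 3576
  Σ(formed) = 9720 kJ
ΔH = Σ(broken) − Σ(formed) = 7727 − 9720 = −1993 kJ
For 2× the reaction as written: 2 × (−1993) = −3986 kJ

ΔH = −3986 kJ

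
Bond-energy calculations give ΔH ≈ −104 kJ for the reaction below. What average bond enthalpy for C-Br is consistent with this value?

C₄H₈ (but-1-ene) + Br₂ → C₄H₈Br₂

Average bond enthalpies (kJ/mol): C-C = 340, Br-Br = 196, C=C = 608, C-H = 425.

D(C-Br) ≈ 284 kJ/mol

Let D be the C-Br bond energy.
Σ(broken) = 1×196 + 2×340 + 8×425 + 1×608 = 4884
Σ(formed) = 2×D + 3×340 + 8×425 = 4420 + 2D
ΔH = Σ(broken) − Σ(formed) = (4884) − (4420 + 2D) = +464 − 2D
Setting this equal to −104 kJ gives 2D = 568, so D = 284 kJ/mol.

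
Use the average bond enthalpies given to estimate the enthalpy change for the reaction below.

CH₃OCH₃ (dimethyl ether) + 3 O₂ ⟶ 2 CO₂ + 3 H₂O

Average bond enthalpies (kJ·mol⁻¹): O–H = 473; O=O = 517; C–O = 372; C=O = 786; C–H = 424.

ΔH ≈ −1143 kJ

Bonds broken (reactants):
  C–H: 6 × 424 = 2544
  C–O: 2 × 372 = 744
  O=O: 3 × 517 = 1551
  Σ(broken) = 4839 kJ
Bonds formed (products):
  C=O: 4 × 786 = 3144
  O–H: 6 × 473 = 2838
  Σ(formed) = 5982 kJ
ΔH = Σ(broken) − Σ(formed) = 4839 − 5982 = −1143 kJ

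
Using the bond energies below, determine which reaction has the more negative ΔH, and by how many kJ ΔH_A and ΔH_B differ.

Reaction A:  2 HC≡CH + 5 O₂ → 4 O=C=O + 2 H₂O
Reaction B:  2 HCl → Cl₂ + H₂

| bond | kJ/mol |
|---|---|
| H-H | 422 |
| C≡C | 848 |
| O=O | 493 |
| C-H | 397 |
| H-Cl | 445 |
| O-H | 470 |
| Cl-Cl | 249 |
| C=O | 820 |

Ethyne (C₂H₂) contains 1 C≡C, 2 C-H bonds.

Reaction A:
  Bonds broken (reactants):
    C≡C: 2 × 848 = 1696
    C-H: 4 × 397 = 1588
    O=O: 5 × 493 = 2465
    Σ(broken) = 5749 kJ
  Bonds formed (products):
    C=O: 8 × 820 = 6560
    O-H: 4 × 470 = 1880
    Σ(formed) = 8440 kJ
  ΔH_A = 5749 − 8440 = −2691 kJ
Reaction B:
  Bonds broken (reactants):
    H-Cl: 2 × 445 = 890
    Σ(broken) = 890 kJ
  Bonds formed (products):
    Cl-Cl: 1 × 249 = 249
    H-H: 1 × 422 = 422
    Σ(formed) = 671 kJ
  ΔH_B = 890 − 671 = +219 kJ
ΔH_A − ΔH_B = −2910 kJ, so reaction A has the more negative ΔH; |ΔH_A − ΔH_B| = 2910 kJ.

Reaction A, by 2910 kJ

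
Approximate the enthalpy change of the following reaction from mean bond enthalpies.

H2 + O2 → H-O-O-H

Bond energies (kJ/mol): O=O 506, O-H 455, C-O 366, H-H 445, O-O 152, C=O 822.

Bonds broken (reactants):
  H-H: 1 × 445 = 445
  O=O: 1 × 506 = 506
  Σ(broken) = 951 kJ
Bonds formed (products):
  O-H: 2 × 455 = 910
  O-O: 1 × 152 = 152
  Σ(formed) = 1062 kJ
ΔH = Σ(broken) − Σ(formed) = 951 − 1062 = −111 kJ

ΔH ≈ −111 kJ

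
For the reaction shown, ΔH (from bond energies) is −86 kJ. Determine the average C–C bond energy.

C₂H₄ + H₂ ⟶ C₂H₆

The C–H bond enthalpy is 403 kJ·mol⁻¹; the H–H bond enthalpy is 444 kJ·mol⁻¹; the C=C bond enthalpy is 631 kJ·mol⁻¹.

Let D be the C–C bond energy.
Σ(broken) = 4×403 + 1×631 + 1×444 = 2687
Σ(formed) = 1×D + 6×403 = 2418 + D
ΔH = Σ(broken) − Σ(formed) = (2687) − (2418 + D) = +269 − D
Setting this equal to −86 kJ gives D = 355 kJ/mol.

D(C–C) ≈ 355 kJ/mol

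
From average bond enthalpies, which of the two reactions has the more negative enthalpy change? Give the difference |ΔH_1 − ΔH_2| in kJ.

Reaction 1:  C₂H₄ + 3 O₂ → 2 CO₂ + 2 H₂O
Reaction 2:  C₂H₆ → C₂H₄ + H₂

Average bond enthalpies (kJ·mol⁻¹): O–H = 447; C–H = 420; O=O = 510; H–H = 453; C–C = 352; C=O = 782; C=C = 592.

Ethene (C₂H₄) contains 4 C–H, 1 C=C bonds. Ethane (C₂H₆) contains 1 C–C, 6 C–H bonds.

Reaction 1:
  Bonds broken (reactants):
    C–H: 4 × 420 = 1680
    C=C: 1 × 592 = 592
    O=O: 3 × 510 = 1530
    Σ(broken) = 3802 kJ
  Bonds formed (products):
    C=O: 4 × 782 = 3128
    O–H: 4 × 447 = 1788
    Σ(formed) = 4916 kJ
  ΔH_1 = 3802 − 4916 = −1114 kJ
Reaction 2:
  Bonds broken (reactants):
    C–C: 1 × 352 = 352
    C–H: 6 × 420 = 2520
    Σ(broken) = 2872 kJ
  Bonds formed (products):
    C–H: 4 × 420 = 1680
    C=C: 1 × 592 = 592
    H–H: 1 × 453 = 453
    Σ(formed) = 2725 kJ
  ΔH_2 = 2872 − 2725 = +147 kJ
ΔH_1 − ΔH_2 = −1261 kJ, so reaction 1 has the more negative ΔH; |ΔH_1 − ΔH_2| = 1261 kJ.

Reaction 1, by 1261 kJ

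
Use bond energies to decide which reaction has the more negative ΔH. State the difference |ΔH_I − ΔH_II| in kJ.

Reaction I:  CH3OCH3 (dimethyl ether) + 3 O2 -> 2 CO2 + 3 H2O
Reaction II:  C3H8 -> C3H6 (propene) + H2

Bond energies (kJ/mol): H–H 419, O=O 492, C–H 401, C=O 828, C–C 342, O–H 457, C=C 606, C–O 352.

Reaction I:
  Bonds broken (reactants):
    C–H: 6 × 401 = 2406
    C–O: 2 × 352 = 704
    O=O: 3 × 492 = 1476
    Σ(broken) = 4586 kJ
  Bonds formed (products):
    C=O: 4 × 828 = 3312
    O–H: 6 × 457 = 2742
    Σ(formed) = 6054 kJ
  ΔH_I = 4586 − 6054 = −1468 kJ
Reaction II:
  Bonds broken (reactants):
    C–C: 2 × 342 = 684
    C–H: 8 × 401 = 3208
    Σ(broken) = 3892 kJ
  Bonds formed (products):
    C–C: 1 × 342 = 342
    C–H: 6 × 401 = 2406
    C=C: 1 × 606 = 606
    H–H: 1 × 419 = 419
    Σ(formed) = 3773 kJ
  ΔH_II = 3892 − 3773 = +119 kJ
ΔH_I − ΔH_II = −1587 kJ, so reaction I has the more negative ΔH; |ΔH_I − ΔH_II| = 1587 kJ.

Reaction I, by 1587 kJ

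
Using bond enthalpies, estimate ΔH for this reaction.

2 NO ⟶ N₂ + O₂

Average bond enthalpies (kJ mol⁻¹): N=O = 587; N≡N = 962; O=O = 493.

ΔH ≈ −281 kJ

Bonds broken (reactants):
  N=O: 2 × 587 = 1174
  Σ(broken) = 1174 kJ
Bonds formed (products):
  N≡N: 1 × 962 = 962
  O=O: 1 × 493 = 493
  Σ(formed) = 1455 kJ
ΔH = Σ(broken) − Σ(formed) = 1174 − 1455 = −281 kJ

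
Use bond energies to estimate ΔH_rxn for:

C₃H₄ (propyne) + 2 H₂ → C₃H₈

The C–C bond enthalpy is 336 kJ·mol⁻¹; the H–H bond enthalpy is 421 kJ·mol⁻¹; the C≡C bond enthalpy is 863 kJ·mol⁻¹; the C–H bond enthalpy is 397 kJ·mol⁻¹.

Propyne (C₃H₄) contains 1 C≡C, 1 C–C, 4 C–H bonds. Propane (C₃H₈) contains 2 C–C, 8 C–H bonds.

ΔH ≈ −219 kJ

Bonds broken (reactants):
  C≡C: 1 × 863 = 863
  C–C: 1 × 336 = 336
  C–H: 4 × 397 = 1588
  H–H: 2 × 421 = 842
  Σ(broken) = 3629 kJ
Bonds formed (products):
  C–C: 2 × 336 = 672
  C–H: 8 × 397 = 3176
  Σ(formed) = 3848 kJ
ΔH = Σ(broken) − Σ(formed) = 3629 − 3848 = −219 kJ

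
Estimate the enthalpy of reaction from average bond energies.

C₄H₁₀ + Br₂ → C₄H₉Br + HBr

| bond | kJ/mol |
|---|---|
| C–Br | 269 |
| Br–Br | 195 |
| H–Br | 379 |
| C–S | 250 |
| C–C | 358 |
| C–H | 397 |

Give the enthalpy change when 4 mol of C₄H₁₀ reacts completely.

ΔH = −224 kJ

Bonds broken (reactants):
  Br–Br: 1 × 195 = 195
  C–C: 3 × 358 = 1074
  C–H: 10 × 397 = 3970
  Σ(broken) = 5239 kJ
Bonds formed (products):
  C–Br: 1 × 269 = 269
  C–C: 3 × 358 = 1074
  C–H: 9 × 397 = 3573
  H–Br: 1 × 379 = 379
  Σ(formed) = 5295 kJ
ΔH = Σ(broken) − Σ(formed) = 5239 − 5295 = −56 kJ
For 4× the reaction as written: 4 × (−56) = −224 kJ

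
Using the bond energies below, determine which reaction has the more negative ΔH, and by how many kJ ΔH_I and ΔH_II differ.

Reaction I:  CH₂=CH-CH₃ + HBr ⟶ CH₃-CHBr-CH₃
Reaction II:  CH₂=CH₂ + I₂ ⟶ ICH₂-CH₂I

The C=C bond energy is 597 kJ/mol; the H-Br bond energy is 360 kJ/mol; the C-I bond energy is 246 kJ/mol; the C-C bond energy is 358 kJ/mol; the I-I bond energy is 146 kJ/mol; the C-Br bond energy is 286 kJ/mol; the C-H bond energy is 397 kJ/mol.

Reaction II, by 23 kJ

Reaction I:
  Bonds broken (reactants):
    C-C: 1 × 358 = 358
    C-H: 6 × 397 = 2382
    C=C: 1 × 597 = 597
    H-Br: 1 × 360 = 360
    Σ(broken) = 3697 kJ
  Bonds formed (products):
    C-Br: 1 × 286 = 286
    C-C: 2 × 358 = 716
    C-H: 7 × 397 = 2779
    Σ(formed) = 3781 kJ
  ΔH_I = 3697 − 3781 = −84 kJ
Reaction II:
  Bonds broken (reactants):
    C-H: 4 × 397 = 1588
    C=C: 1 × 597 = 597
    I-I: 1 × 146 = 146
    Σ(broken) = 2331 kJ
  Bonds formed (products):
    C-C: 1 × 358 = 358
    C-H: 4 × 397 = 1588
    C-I: 2 × 246 = 492
    Σ(formed) = 2438 kJ
  ΔH_II = 2331 − 2438 = −107 kJ
ΔH_I − ΔH_II = +23 kJ, so reaction II has the more negative ΔH; |ΔH_I − ΔH_II| = 23 kJ.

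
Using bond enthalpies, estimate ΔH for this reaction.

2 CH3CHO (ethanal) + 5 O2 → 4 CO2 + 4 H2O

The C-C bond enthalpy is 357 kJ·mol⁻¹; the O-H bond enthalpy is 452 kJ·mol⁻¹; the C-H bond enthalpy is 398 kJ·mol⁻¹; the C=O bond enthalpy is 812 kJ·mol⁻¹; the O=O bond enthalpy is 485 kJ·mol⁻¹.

Bonds broken (reactants):
  C-C: 2 × 357 = 714
  C-H: 8 × 398 = 3184
  C=O: 2 × 812 = 1624
  O=O: 5 × 485 = 2425
  Σ(broken) = 7947 kJ
Bonds formed (products):
  C=O: 8 × 812 = 6496
  O-H: 8 × 452 = 3616
  Σ(formed) = 10112 kJ
ΔH = Σ(broken) − Σ(formed) = 7947 − 10112 = −2165 kJ

ΔH ≈ −2165 kJ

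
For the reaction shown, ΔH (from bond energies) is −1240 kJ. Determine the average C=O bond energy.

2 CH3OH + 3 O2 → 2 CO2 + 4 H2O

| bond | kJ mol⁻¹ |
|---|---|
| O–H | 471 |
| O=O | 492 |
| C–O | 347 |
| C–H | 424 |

D(C=O) ≈ 782 kJ/mol

Let D be the C=O bond energy.
Σ(broken) = 6×424 + 2×347 + 2×471 + 3×492 = 5656
Σ(formed) = 4×D + 8×471 = 3768 + 4D
ΔH = Σ(broken) − Σ(formed) = (5656) − (3768 + 4D) = +1888 − 4D
Setting this equal to −1240 kJ gives 4D = 3128, so D = 782 kJ/mol.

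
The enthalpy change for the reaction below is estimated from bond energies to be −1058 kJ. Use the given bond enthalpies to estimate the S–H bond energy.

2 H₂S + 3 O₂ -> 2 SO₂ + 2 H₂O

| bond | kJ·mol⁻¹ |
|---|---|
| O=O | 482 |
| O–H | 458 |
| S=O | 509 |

Let D be the S–H bond energy.
Σ(broken) = 3×482 + 4×D = 1446 + 4D
Σ(formed) = 4×458 + 4×509 = 3868
ΔH = Σ(broken) − Σ(formed) = (1446 + 4D) − (3868) = −2422 + 4D
Setting this equal to −1058 kJ gives 4D = 1364, so D = 341 kJ/mol.

D(S–H) ≈ 341 kJ/mol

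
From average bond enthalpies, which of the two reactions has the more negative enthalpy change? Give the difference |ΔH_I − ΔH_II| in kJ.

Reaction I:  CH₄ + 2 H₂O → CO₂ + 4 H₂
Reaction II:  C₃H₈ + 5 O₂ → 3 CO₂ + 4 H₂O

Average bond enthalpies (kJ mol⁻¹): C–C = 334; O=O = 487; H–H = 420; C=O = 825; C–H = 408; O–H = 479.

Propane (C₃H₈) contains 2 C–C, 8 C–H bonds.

Reaction II, by 2633 kJ

Reaction I:
  Bonds broken (reactants):
    C–H: 4 × 408 = 1632
    O–H: 4 × 479 = 1916
    Σ(broken) = 3548 kJ
  Bonds formed (products):
    C=O: 2 × 825 = 1650
    H–H: 4 × 420 = 1680
    Σ(formed) = 3330 kJ
  ΔH_I = 3548 − 3330 = +218 kJ
Reaction II:
  Bonds broken (reactants):
    C–C: 2 × 334 = 668
    C–H: 8 × 408 = 3264
    O=O: 5 × 487 = 2435
    Σ(broken) = 6367 kJ
  Bonds formed (products):
    C=O: 6 × 825 = 4950
    O–H: 8 × 479 = 3832
    Σ(formed) = 8782 kJ
  ΔH_II = 6367 − 8782 = −2415 kJ
ΔH_I − ΔH_II = +2633 kJ, so reaction II has the more negative ΔH; |ΔH_I − ΔH_II| = 2633 kJ.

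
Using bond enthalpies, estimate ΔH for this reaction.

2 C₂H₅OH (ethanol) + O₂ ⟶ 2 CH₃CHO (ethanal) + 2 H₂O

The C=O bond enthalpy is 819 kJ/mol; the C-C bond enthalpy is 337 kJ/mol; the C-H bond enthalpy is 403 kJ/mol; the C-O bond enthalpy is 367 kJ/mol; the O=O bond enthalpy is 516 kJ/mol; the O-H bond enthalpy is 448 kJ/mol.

ΔH ≈ −478 kJ

Bonds broken (reactants):
  C-C: 2 × 337 = 674
  C-H: 10 × 403 = 4030
  C-O: 2 × 367 = 734
  O-H: 2 × 448 = 896
  O=O: 1 × 516 = 516
  Σ(broken) = 6850 kJ
Bonds formed (products):
  C-C: 2 × 337 = 674
  C-H: 8 × 403 = 3224
  C=O: 2 × 819 = 1638
  O-H: 4 × 448 = 1792
  Σ(formed) = 7328 kJ
ΔH = Σ(broken) − Σ(formed) = 6850 − 7328 = −478 kJ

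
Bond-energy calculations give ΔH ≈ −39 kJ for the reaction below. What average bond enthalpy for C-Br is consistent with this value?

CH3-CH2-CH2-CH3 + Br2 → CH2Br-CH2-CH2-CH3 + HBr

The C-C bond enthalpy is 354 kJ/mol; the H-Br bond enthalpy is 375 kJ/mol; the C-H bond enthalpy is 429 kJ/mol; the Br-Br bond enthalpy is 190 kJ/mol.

D(C-Br) ≈ 283 kJ/mol

Let D be the C-Br bond energy.
Σ(broken) = 1×190 + 3×354 + 10×429 = 5542
Σ(formed) = 1×D + 3×354 + 9×429 + 1×375 = 5298 + D
ΔH = Σ(broken) − Σ(formed) = (5542) − (5298 + D) = +244 − D
Setting this equal to −39 kJ gives D = 283 kJ/mol.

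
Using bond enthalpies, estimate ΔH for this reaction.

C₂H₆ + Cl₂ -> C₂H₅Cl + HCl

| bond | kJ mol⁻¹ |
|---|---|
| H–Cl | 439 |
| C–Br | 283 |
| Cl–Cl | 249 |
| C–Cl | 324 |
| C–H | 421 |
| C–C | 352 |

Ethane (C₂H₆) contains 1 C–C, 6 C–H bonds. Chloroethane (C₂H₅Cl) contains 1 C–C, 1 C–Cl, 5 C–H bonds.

Bonds broken (reactants):
  C–C: 1 × 352 = 352
  C–H: 6 × 421 = 2526
  Cl–Cl: 1 × 249 = 249
  Σ(broken) = 3127 kJ
Bonds formed (products):
  C–C: 1 × 352 = 352
  C–Cl: 1 × 324 = 324
  C–H: 5 × 421 = 2105
  H–Cl: 1 × 439 = 439
  Σ(formed) = 3220 kJ
ΔH = Σ(broken) − Σ(formed) = 3127 − 3220 = −93 kJ

ΔH ≈ −93 kJ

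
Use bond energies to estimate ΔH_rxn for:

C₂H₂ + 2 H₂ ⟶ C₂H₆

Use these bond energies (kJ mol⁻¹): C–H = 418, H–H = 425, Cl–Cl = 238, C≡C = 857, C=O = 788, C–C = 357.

ΔH ≈ −322 kJ

Bonds broken (reactants):
  C≡C: 1 × 857 = 857
  C–H: 2 × 418 = 836
  H–H: 2 × 425 = 850
  Σ(broken) = 2543 kJ
Bonds formed (products):
  C–C: 1 × 357 = 357
  C–H: 6 × 418 = 2508
  Σ(formed) = 2865 kJ
ΔH = Σ(broken) − Σ(formed) = 2543 − 2865 = −322 kJ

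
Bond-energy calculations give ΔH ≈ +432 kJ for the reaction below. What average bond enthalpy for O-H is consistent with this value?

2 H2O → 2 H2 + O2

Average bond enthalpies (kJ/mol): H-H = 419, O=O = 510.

D(O-H) ≈ 445 kJ/mol

Let D be the O-H bond energy.
Σ(broken) = 4×D = 4D
Σ(formed) = 2×419 + 1×510 = 1348
ΔH = Σ(broken) − Σ(formed) = (4D) − (1348) = −1348 + 4D
Setting this equal to +432 kJ gives 4D = 1780, so D = 445 kJ/mol.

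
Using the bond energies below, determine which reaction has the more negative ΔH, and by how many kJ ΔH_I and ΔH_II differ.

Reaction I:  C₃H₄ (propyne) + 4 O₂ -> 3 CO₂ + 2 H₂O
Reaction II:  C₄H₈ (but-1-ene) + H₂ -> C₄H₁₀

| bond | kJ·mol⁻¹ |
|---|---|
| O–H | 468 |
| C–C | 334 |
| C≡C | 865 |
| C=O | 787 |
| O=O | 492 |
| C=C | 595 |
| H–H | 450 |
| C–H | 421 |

Reaction I:
  Bonds broken (reactants):
    C≡C: 1 × 865 = 865
    C–C: 1 × 334 = 334
    C–H: 4 × 421 = 1684
    O=O: 4 × 492 = 1968
    Σ(broken) = 4851 kJ
  Bonds formed (products):
    C=O: 6 × 787 = 4722
    O–H: 4 × 468 = 1872
    Σ(formed) = 6594 kJ
  ΔH_I = 4851 − 6594 = −1743 kJ
Reaction II:
  Bonds broken (reactants):
    C–C: 2 × 334 = 668
    C–H: 8 × 421 = 3368
    C=C: 1 × 595 = 595
    H–H: 1 × 450 = 450
    Σ(broken) = 5081 kJ
  Bonds formed (products):
    C–C: 3 × 334 = 1002
    C–H: 10 × 421 = 4210
    Σ(formed) = 5212 kJ
  ΔH_II = 5081 − 5212 = −131 kJ
ΔH_I − ΔH_II = −1612 kJ, so reaction I has the more negative ΔH; |ΔH_I − ΔH_II| = 1612 kJ.

Reaction I, by 1612 kJ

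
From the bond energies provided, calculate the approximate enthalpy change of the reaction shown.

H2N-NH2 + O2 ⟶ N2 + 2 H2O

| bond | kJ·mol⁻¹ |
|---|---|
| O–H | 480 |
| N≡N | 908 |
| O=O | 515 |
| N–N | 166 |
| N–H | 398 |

Bonds broken (reactants):
  N–H: 4 × 398 = 1592
  N–N: 1 × 166 = 166
  O=O: 1 × 515 = 515
  Σ(broken) = 2273 kJ
Bonds formed (products):
  N≡N: 1 × 908 = 908
  O–H: 4 × 480 = 1920
  Σ(formed) = 2828 kJ
ΔH = Σ(broken) − Σ(formed) = 2273 − 2828 = −555 kJ

ΔH ≈ −555 kJ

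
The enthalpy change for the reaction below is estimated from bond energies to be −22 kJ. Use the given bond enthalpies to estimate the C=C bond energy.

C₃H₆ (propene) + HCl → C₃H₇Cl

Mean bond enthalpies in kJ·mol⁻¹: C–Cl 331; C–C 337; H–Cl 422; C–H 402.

Let D be the C=C bond energy.
Σ(broken) = 1×337 + 6×402 + 1×D + 1×422 = 3171 + D
Σ(formed) = 2×337 + 1×331 + 7×402 = 3819
ΔH = Σ(broken) − Σ(formed) = (3171 + D) − (3819) = −648 + D
Setting this equal to −22 kJ gives D = 626 kJ/mol.

D(C=C) ≈ 626 kJ/mol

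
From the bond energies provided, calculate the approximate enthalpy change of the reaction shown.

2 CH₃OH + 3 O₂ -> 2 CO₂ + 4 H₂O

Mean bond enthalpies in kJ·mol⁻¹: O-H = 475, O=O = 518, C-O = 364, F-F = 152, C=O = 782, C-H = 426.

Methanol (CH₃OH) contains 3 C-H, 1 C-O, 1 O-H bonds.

ΔH ≈ −1140 kJ

Bonds broken (reactants):
  C-H: 6 × 426 = 2556
  C-O: 2 × 364 = 728
  O-H: 2 × 475 = 950
  O=O: 3 × 518 = 1554
  Σ(broken) = 5788 kJ
Bonds formed (products):
  C=O: 4 × 782 = 3128
  O-H: 8 × 475 = 3800
  Σ(formed) = 6928 kJ
ΔH = Σ(broken) − Σ(formed) = 5788 − 6928 = −1140 kJ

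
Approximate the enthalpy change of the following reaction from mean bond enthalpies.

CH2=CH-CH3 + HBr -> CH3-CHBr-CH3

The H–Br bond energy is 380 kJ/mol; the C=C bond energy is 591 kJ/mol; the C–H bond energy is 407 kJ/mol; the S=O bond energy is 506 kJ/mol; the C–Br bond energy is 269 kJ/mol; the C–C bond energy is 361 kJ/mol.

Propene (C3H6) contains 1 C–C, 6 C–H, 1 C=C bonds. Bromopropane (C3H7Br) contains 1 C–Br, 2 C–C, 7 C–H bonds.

ΔH ≈ −66 kJ

Bonds broken (reactants):
  C–C: 1 × 361 = 361
  C–H: 6 × 407 = 2442
  C=C: 1 × 591 = 591
  H–Br: 1 × 380 = 380
  Σ(broken) = 3774 kJ
Bonds formed (products):
  C–Br: 1 × 269 = 269
  C–C: 2 × 361 = 722
  C–H: 7 × 407 = 2849
  Σ(formed) = 3840 kJ
ΔH = Σ(broken) − Σ(formed) = 3774 − 3840 = −66 kJ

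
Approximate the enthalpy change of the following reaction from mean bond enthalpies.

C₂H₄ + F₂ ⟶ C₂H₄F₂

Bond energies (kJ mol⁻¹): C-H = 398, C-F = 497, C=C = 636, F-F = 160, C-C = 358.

Bonds broken (reactants):
  C-H: 4 × 398 = 1592
  C=C: 1 × 636 = 636
  F-F: 1 × 160 = 160
  Σ(broken) = 2388 kJ
Bonds formed (products):
  C-C: 1 × 358 = 358
  C-F: 2 × 497 = 994
  C-H: 4 × 398 = 1592
  Σ(formed) = 2944 kJ
ΔH = Σ(broken) − Σ(formed) = 2388 − 2944 = −556 kJ

ΔH ≈ −556 kJ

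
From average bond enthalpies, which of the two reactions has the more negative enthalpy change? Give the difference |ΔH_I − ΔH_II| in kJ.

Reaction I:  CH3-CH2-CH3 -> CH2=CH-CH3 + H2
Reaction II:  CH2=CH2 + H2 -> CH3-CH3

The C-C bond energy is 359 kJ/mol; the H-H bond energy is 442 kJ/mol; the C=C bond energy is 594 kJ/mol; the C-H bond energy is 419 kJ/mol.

Reaction I:
  Bonds broken (reactants):
    C-C: 2 × 359 = 718
    C-H: 8 × 419 = 3352
    Σ(broken) = 4070 kJ
  Bonds formed (products):
    C-C: 1 × 359 = 359
    C-H: 6 × 419 = 2514
    C=C: 1 × 594 = 594
    H-H: 1 × 442 = 442
    Σ(formed) = 3909 kJ
  ΔH_I = 4070 − 3909 = +161 kJ
Reaction II:
  Bonds broken (reactants):
    C-H: 4 × 419 = 1676
    C=C: 1 × 594 = 594
    H-H: 1 × 442 = 442
    Σ(broken) = 2712 kJ
  Bonds formed (products):
    C-C: 1 × 359 = 359
    C-H: 6 × 419 = 2514
    Σ(formed) = 2873 kJ
  ΔH_II = 2712 − 2873 = −161 kJ
ΔH_I − ΔH_II = +322 kJ, so reaction II has the more negative ΔH; |ΔH_I − ΔH_II| = 322 kJ.

Reaction II, by 322 kJ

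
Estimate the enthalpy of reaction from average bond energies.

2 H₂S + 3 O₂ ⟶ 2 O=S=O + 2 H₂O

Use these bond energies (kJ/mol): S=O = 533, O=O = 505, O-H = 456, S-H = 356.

Bonds broken (reactants):
  O=O: 3 × 505 = 1515
  S-H: 4 × 356 = 1424
  Σ(broken) = 2939 kJ
Bonds formed (products):
  O-H: 4 × 456 = 1824
  S=O: 4 × 533 = 2132
  Σ(formed) = 3956 kJ
ΔH = Σ(broken) − Σ(formed) = 2939 − 3956 = −1017 kJ

ΔH ≈ −1017 kJ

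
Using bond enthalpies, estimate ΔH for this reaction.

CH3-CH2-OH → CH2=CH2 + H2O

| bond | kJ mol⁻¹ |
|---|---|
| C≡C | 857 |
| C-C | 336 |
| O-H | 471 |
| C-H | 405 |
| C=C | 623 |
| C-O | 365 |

ΔH ≈ +12 kJ

Bonds broken (reactants):
  C-C: 1 × 336 = 336
  C-H: 5 × 405 = 2025
  C-O: 1 × 365 = 365
  O-H: 1 × 471 = 471
  Σ(broken) = 3197 kJ
Bonds formed (products):
  C-H: 4 × 405 = 1620
  C=C: 1 × 623 = 623
  O-H: 2 × 471 = 942
  Σ(formed) = 3185 kJ
ΔH = Σ(broken) − Σ(formed) = 3197 − 3185 = +12 kJ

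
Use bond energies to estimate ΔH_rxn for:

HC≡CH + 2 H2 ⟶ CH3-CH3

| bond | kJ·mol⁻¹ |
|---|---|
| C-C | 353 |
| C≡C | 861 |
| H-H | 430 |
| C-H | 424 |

Bonds broken (reactants):
  C≡C: 1 × 861 = 861
  C-H: 2 × 424 = 848
  H-H: 2 × 430 = 860
  Σ(broken) = 2569 kJ
Bonds formed (products):
  C-C: 1 × 353 = 353
  C-H: 6 × 424 = 2544
  Σ(formed) = 2897 kJ
ΔH = Σ(broken) − Σ(formed) = 2569 − 2897 = −328 kJ

ΔH ≈ −328 kJ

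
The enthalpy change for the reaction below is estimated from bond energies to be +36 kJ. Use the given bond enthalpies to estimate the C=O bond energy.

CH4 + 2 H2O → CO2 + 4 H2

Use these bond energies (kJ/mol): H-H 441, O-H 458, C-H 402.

Let D be the C=O bond energy.
Σ(broken) = 4×402 + 4×458 = 3440
Σ(formed) = 2×D + 4×441 = 1764 + 2D
ΔH = Σ(broken) − Σ(formed) = (3440) − (1764 + 2D) = +1676 − 2D
Setting this equal to +36 kJ gives 2D = 1640, so D = 820 kJ/mol.

D(C=O) ≈ 820 kJ/mol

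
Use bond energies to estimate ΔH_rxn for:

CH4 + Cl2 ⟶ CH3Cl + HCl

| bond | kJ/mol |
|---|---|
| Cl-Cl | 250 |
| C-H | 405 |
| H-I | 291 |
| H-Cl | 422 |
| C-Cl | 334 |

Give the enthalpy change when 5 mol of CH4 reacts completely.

Bonds broken (reactants):
  C-H: 4 × 405 = 1620
  Cl-Cl: 1 × 250 = 250
  Σ(broken) = 1870 kJ
Bonds formed (products):
  C-Cl: 1 × 334 = 334
  C-H: 3 × 405 = 1215
  H-Cl: 1 × 422 = 422
  Σ(formed) = 1971 kJ
ΔH = Σ(broken) − Σ(formed) = 1870 − 1971 = −101 kJ
For 5× the reaction as written: 5 × (−101) = −505 kJ

ΔH = −505 kJ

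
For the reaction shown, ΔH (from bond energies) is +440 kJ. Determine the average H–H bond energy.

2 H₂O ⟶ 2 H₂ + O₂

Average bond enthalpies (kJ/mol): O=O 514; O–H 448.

Let D be the H–H bond energy.
Σ(broken) = 4×448 = 1792
Σ(formed) = 2×D + 1×514 = 514 + 2D
ΔH = Σ(broken) − Σ(formed) = (1792) − (514 + 2D) = +1278 − 2D
Setting this equal to +440 kJ gives 2D = 838, so D = 419 kJ/mol.

D(H–H) ≈ 419 kJ/mol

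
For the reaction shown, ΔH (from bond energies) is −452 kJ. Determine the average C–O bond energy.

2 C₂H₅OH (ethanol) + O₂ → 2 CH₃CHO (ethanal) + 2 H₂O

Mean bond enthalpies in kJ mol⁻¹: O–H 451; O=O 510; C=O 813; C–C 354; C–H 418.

Let D be the C–O bond energy.
Σ(broken) = 2×354 + 10×418 + 2×D + 2×451 + 1×510 = 6300 + 2D
Σ(formed) = 2×354 + 8×418 + 2×813 + 4×451 = 7482
ΔH = Σ(broken) − Σ(formed) = (6300 + 2D) − (7482) = −1182 + 2D
Setting this equal to −452 kJ gives 2D = 730, so D = 365 kJ/mol.

D(C–O) ≈ 365 kJ/mol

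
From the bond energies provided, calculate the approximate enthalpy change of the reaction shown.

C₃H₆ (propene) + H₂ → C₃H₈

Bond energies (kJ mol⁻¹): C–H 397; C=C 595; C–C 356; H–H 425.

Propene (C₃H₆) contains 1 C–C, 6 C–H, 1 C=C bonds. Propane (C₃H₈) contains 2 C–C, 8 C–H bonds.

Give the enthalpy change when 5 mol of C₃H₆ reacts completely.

Bonds broken (reactants):
  C–C: 1 × 356 = 356
  C–H: 6 × 397 = 2382
  C=C: 1 × 595 = 595
  H–H: 1 × 425 = 425
  Σ(broken) = 3758 kJ
Bonds formed (products):
  C–C: 2 × 356 = 712
  C–H: 8 × 397 = 3176
  Σ(formed) = 3888 kJ
ΔH = Σ(broken) − Σ(formed) = 3758 − 3888 = −130 kJ
For 5× the reaction as written: 5 × (−130) = −650 kJ

ΔH = −650 kJ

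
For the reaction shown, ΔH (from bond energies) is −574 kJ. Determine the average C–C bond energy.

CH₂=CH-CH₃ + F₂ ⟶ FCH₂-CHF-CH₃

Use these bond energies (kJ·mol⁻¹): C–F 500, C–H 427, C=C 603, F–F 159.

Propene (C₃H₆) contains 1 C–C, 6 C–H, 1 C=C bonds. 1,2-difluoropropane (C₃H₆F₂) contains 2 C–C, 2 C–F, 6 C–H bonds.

D(C–C) ≈ 336 kJ/mol

Let D be the C–C bond energy.
Σ(broken) = 1×D + 6×427 + 1×603 + 1×159 = 3324 + D
Σ(formed) = 2×D + 2×500 + 6×427 = 3562 + 2D
ΔH = Σ(broken) − Σ(formed) = (3324 + D) − (3562 + 2D) = −238 − D
Setting this equal to −574 kJ gives D = 336 kJ/mol.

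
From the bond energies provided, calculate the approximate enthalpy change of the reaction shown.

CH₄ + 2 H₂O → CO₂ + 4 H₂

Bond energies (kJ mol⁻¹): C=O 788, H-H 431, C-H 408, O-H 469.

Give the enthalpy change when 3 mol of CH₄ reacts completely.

Bonds broken (reactants):
  C-H: 4 × 408 = 1632
  O-H: 4 × 469 = 1876
  Σ(broken) = 3508 kJ
Bonds formed (products):
  C=O: 2 × 788 = 1576
  H-H: 4 × 431 = 1724
  Σ(formed) = 3300 kJ
ΔH = Σ(broken) − Σ(formed) = 3508 − 3300 = +208 kJ
For 3× the reaction as written: 3 × (+208) = +624 kJ

ΔH = +624 kJ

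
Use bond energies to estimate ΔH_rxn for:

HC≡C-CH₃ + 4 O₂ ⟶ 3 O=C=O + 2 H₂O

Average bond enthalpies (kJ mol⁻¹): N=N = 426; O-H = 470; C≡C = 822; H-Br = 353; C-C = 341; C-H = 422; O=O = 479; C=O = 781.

Bonds broken (reactants):
  C≡C: 1 × 822 = 822
  C-C: 1 × 341 = 341
  C-H: 4 × 422 = 1688
  O=O: 4 × 479 = 1916
  Σ(broken) = 4767 kJ
Bonds formed (products):
  C=O: 6 × 781 = 4686
  O-H: 4 × 470 = 1880
  Σ(formed) = 6566 kJ
ΔH = Σ(broken) − Σ(formed) = 4767 − 6566 = −1799 kJ

ΔH ≈ −1799 kJ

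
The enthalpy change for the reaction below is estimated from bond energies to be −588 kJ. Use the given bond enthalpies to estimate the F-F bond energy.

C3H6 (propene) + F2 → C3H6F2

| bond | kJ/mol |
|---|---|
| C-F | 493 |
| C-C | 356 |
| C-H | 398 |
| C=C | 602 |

D(F-F) ≈ 152 kJ/mol

Let D be the F-F bond energy.
Σ(broken) = 1×356 + 6×398 + 1×602 + 1×D = 3346 + D
Σ(formed) = 2×356 + 2×493 + 6×398 = 4086
ΔH = Σ(broken) − Σ(formed) = (3346 + D) − (4086) = −740 + D
Setting this equal to −588 kJ gives D = 152 kJ/mol.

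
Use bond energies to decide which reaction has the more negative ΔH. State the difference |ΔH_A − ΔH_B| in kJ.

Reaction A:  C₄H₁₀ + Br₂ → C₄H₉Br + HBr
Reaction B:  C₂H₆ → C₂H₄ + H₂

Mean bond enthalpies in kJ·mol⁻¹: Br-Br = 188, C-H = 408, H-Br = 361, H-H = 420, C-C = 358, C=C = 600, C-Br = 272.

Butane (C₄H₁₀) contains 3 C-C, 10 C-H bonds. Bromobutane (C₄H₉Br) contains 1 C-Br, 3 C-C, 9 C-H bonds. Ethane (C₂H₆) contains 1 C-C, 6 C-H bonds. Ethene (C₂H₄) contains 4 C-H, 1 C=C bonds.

Reaction A, by 191 kJ

Reaction A:
  Bonds broken (reactants):
    Br-Br: 1 × 188 = 188
    C-C: 3 × 358 = 1074
    C-H: 10 × 408 = 4080
    Σ(broken) = 5342 kJ
  Bonds formed (products):
    C-Br: 1 × 272 = 272
    C-C: 3 × 358 = 1074
    C-H: 9 × 408 = 3672
    H-Br: 1 × 361 = 361
    Σ(formed) = 5379 kJ
  ΔH_A = 5342 − 5379 = −37 kJ
Reaction B:
  Bonds broken (reactants):
    C-C: 1 × 358 = 358
    C-H: 6 × 408 = 2448
    Σ(broken) = 2806 kJ
  Bonds formed (products):
    C-H: 4 × 408 = 1632
    C=C: 1 × 600 = 600
    H-H: 1 × 420 = 420
    Σ(formed) = 2652 kJ
  ΔH_B = 2806 − 2652 = +154 kJ
ΔH_A − ΔH_B = −191 kJ, so reaction A has the more negative ΔH; |ΔH_A − ΔH_B| = 191 kJ.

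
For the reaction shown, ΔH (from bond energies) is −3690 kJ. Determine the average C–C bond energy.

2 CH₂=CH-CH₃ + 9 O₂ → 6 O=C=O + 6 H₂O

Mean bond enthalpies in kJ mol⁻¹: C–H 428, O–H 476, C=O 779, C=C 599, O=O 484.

Let D be the C–C bond energy.
Σ(broken) = 2×D + 12×428 + 2×599 + 9×484 = 10690 + 2D
Σ(formed) = 12×779 + 12×476 = 15060
ΔH = Σ(broken) − Σ(formed) = (10690 + 2D) − (15060) = −4370 + 2D
Setting this equal to −3690 kJ gives 2D = 680, so D = 340 kJ/mol.

D(C–C) ≈ 340 kJ/mol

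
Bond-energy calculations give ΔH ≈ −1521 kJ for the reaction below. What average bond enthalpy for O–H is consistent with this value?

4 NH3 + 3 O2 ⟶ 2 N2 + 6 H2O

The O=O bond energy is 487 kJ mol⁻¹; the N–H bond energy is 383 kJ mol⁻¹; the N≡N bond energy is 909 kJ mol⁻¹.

D(O–H) ≈ 480 kJ/mol

Let D be the O–H bond energy.
Σ(broken) = 12×383 + 3×487 = 6057
Σ(formed) = 2×909 + 12×D = 1818 + 12D
ΔH = Σ(broken) − Σ(formed) = (6057) − (1818 + 12D) = +4239 − 12D
Setting this equal to −1521 kJ gives 12D = 5760, so D = 480 kJ/mol.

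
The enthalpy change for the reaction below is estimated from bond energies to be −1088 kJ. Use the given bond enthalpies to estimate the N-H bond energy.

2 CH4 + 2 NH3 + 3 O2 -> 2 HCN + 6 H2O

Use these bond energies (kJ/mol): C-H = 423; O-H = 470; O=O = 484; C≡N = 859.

Let D be the N-H bond energy.
Σ(broken) = 8×423 + 6×D + 3×484 = 4836 + 6D
Σ(formed) = 2×859 + 2×423 + 12×470 = 8204
ΔH = Σ(broken) − Σ(formed) = (4836 + 6D) − (8204) = −3368 + 6D
Setting this equal to −1088 kJ gives 6D = 2280, so D = 380 kJ/mol.

D(N-H) ≈ 380 kJ/mol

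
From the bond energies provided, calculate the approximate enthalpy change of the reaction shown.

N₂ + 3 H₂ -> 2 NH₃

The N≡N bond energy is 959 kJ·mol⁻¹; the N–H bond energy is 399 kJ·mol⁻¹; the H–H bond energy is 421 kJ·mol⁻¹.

Bonds broken (reactants):
  H–H: 3 × 421 = 1263
  N≡N: 1 × 959 = 959
  Σ(broken) = 2222 kJ
Bonds formed (products):
  N–H: 6 × 399 = 2394
  Σ(formed) = 2394 kJ
ΔH = Σ(broken) − Σ(formed) = 2222 − 2394 = −172 kJ

ΔH ≈ −172 kJ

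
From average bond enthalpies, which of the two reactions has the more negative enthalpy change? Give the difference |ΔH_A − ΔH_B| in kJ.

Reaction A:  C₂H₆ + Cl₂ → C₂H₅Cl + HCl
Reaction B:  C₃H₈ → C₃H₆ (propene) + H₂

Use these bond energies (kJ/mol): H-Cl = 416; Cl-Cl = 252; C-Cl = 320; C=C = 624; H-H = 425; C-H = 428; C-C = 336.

Reaction A, by 199 kJ

Reaction A:
  Bonds broken (reactants):
    C-C: 1 × 336 = 336
    C-H: 6 × 428 = 2568
    Cl-Cl: 1 × 252 = 252
    Σ(broken) = 3156 kJ
  Bonds formed (products):
    C-C: 1 × 336 = 336
    C-Cl: 1 × 320 = 320
    C-H: 5 × 428 = 2140
    H-Cl: 1 × 416 = 416
    Σ(formed) = 3212 kJ
  ΔH_A = 3156 − 3212 = −56 kJ
Reaction B:
  Bonds broken (reactants):
    C-C: 2 × 336 = 672
    C-H: 8 × 428 = 3424
    Σ(broken) = 4096 kJ
  Bonds formed (products):
    C-C: 1 × 336 = 336
    C-H: 6 × 428 = 2568
    C=C: 1 × 624 = 624
    H-H: 1 × 425 = 425
    Σ(formed) = 3953 kJ
  ΔH_B = 4096 − 3953 = +143 kJ
ΔH_A − ΔH_B = −199 kJ, so reaction A has the more negative ΔH; |ΔH_A − ΔH_B| = 199 kJ.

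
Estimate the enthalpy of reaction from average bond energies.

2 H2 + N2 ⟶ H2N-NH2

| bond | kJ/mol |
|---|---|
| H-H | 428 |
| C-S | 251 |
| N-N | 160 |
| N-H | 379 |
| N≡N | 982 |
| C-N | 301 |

ΔH ≈ +162 kJ

Bonds broken (reactants):
  H-H: 2 × 428 = 856
  N≡N: 1 × 982 = 982
  Σ(broken) = 1838 kJ
Bonds formed (products):
  N-H: 4 × 379 = 1516
  N-N: 1 × 160 = 160
  Σ(formed) = 1676 kJ
ΔH = Σ(broken) − Σ(formed) = 1838 − 1676 = +162 kJ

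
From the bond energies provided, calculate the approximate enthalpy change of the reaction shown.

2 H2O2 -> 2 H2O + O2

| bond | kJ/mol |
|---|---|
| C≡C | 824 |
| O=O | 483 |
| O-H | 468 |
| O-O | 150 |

Bonds broken (reactants):
  O-H: 4 × 468 = 1872
  O-O: 2 × 150 = 300
  Σ(broken) = 2172 kJ
Bonds formed (products):
  O-H: 4 × 468 = 1872
  O=O: 1 × 483 = 483
  Σ(formed) = 2355 kJ
ΔH = Σ(broken) − Σ(formed) = 2172 − 2355 = −183 kJ

ΔH ≈ −183 kJ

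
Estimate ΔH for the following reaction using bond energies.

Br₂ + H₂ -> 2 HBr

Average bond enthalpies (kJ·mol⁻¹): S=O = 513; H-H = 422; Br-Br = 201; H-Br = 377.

Bonds broken (reactants):
  Br-Br: 1 × 201 = 201
  H-H: 1 × 422 = 422
  Σ(broken) = 623 kJ
Bonds formed (products):
  H-Br: 2 × 377 = 754
  Σ(formed) = 754 kJ
ΔH = Σ(broken) − Σ(formed) = 623 − 754 = −131 kJ

ΔH ≈ −131 kJ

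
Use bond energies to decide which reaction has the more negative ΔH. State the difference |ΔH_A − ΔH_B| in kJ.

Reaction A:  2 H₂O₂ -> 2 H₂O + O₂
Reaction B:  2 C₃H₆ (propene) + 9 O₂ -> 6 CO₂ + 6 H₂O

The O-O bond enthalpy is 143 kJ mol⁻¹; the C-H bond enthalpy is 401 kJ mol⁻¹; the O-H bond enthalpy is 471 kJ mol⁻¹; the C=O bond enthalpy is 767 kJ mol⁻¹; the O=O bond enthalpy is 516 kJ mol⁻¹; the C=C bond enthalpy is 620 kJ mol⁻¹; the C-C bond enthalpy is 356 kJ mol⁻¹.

Reaction B, by 3218 kJ

Reaction A:
  Bonds broken (reactants):
    O-H: 4 × 471 = 1884
    O-O: 2 × 143 = 286
    Σ(broken) = 2170 kJ
  Bonds formed (products):
    O-H: 4 × 471 = 1884
    O=O: 1 × 516 = 516
    Σ(formed) = 2400 kJ
  ΔH_A = 2170 − 2400 = −230 kJ
Reaction B:
  Bonds broken (reactants):
    C-C: 2 × 356 = 712
    C-H: 12 × 401 = 4812
    C=C: 2 × 620 = 1240
    O=O: 9 × 516 = 4644
    Σ(broken) = 11408 kJ
  Bonds formed (products):
    C=O: 12 × 767 = 9204
    O-H: 12 × 471 = 5652
    Σ(formed) = 14856 kJ
  ΔH_B = 11408 − 14856 = −3448 kJ
ΔH_A − ΔH_B = +3218 kJ, so reaction B has the more negative ΔH; |ΔH_A − ΔH_B| = 3218 kJ.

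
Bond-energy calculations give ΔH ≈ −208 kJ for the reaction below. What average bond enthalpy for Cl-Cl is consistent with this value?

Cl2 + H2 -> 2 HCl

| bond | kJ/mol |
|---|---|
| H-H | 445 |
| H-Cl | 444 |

D(Cl-Cl) ≈ 235 kJ/mol

Let D be the Cl-Cl bond energy.
Σ(broken) = 1×D + 1×445 = 445 + D
Σ(formed) = 2×444 = 888
ΔH = Σ(broken) − Σ(formed) = (445 + D) − (888) = −443 + D
Setting this equal to −208 kJ gives D = 235 kJ/mol.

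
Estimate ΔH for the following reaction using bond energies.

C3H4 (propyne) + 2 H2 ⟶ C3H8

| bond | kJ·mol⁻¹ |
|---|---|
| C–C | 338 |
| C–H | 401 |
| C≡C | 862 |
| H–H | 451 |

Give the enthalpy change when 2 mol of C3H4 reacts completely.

Bonds broken (reactants):
  C≡C: 1 × 862 = 862
  C–C: 1 × 338 = 338
  C–H: 4 × 401 = 1604
  H–H: 2 × 451 = 902
  Σ(broken) = 3706 kJ
Bonds formed (products):
  C–C: 2 × 338 = 676
  C–H: 8 × 401 = 3208
  Σ(formed) = 3884 kJ
ΔH = Σ(broken) − Σ(formed) = 3706 − 3884 = −178 kJ
For 2× the reaction as written: 2 × (−178) = −356 kJ

ΔH = −356 kJ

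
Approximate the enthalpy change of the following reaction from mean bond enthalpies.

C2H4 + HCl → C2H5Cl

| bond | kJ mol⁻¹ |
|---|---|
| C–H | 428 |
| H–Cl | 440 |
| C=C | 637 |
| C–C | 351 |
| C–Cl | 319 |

Bonds broken (reactants):
  C–H: 4 × 428 = 1712
  C=C: 1 × 637 = 637
  H–Cl: 1 × 440 = 440
  Σ(broken) = 2789 kJ
Bonds formed (products):
  C–C: 1 × 351 = 351
  C–Cl: 1 × 319 = 319
  C–H: 5 × 428 = 2140
  Σ(formed) = 2810 kJ
ΔH = Σ(broken) − Σ(formed) = 2789 − 2810 = −21 kJ

ΔH ≈ −21 kJ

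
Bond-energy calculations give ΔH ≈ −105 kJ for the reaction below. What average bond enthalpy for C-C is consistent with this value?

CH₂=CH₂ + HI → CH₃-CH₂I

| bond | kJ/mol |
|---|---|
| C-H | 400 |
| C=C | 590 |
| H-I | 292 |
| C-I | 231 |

Let D be the C-C bond energy.
Σ(broken) = 4×400 + 1×590 + 1×292 = 2482
Σ(formed) = 1×D + 5×400 + 1×231 = 2231 + D
ΔH = Σ(broken) − Σ(formed) = (2482) − (2231 + D) = +251 − D
Setting this equal to −105 kJ gives D = 356 kJ/mol.

D(C-C) ≈ 356 kJ/mol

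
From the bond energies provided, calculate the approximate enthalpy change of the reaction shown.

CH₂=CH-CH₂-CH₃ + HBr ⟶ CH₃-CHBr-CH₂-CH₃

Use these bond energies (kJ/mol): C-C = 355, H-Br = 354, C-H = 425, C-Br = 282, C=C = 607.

Bonds broken (reactants):
  C-C: 2 × 355 = 710
  C-H: 8 × 425 = 3400
  C=C: 1 × 607 = 607
  H-Br: 1 × 354 = 354
  Σ(broken) = 5071 kJ
Bonds formed (products):
  C-Br: 1 × 282 = 282
  C-C: 3 × 355 = 1065
  C-H: 9 × 425 = 3825
  Σ(formed) = 5172 kJ
ΔH = Σ(broken) − Σ(formed) = 5071 − 5172 = −101 kJ

ΔH ≈ −101 kJ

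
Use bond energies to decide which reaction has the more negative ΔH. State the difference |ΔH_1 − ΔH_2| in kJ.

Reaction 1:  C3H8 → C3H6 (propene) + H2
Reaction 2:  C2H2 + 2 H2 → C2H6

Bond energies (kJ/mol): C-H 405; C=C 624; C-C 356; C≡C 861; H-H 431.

Reaction 1:
  Bonds broken (reactants):
    C-C: 2 × 356 = 712
    C-H: 8 × 405 = 3240
    Σ(broken) = 3952 kJ
  Bonds formed (products):
    C-C: 1 × 356 = 356
    C-H: 6 × 405 = 2430
    C=C: 1 × 624 = 624
    H-H: 1 × 431 = 431
    Σ(formed) = 3841 kJ
  ΔH_1 = 3952 − 3841 = +111 kJ
Reaction 2:
  Bonds broken (reactants):
    C≡C: 1 × 861 = 861
    C-H: 2 × 405 = 810
    H-H: 2 × 431 = 862
    Σ(broken) = 2533 kJ
  Bonds formed (products):
    C-C: 1 × 356 = 356
    C-H: 6 × 405 = 2430
    Σ(formed) = 2786 kJ
  ΔH_2 = 2533 − 2786 = −253 kJ
ΔH_1 − ΔH_2 = +364 kJ, so reaction 2 has the more negative ΔH; |ΔH_1 − ΔH_2| = 364 kJ.

Reaction 2, by 364 kJ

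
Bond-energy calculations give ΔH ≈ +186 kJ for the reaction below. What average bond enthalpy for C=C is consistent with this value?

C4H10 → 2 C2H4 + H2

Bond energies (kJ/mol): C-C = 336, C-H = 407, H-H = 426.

D(C=C) ≈ 605 kJ/mol

Let D be the C=C bond energy.
Σ(broken) = 3×336 + 10×407 = 5078
Σ(formed) = 8×407 + 2×D + 1×426 = 3682 + 2D
ΔH = Σ(broken) − Σ(formed) = (5078) − (3682 + 2D) = +1396 − 2D
Setting this equal to +186 kJ gives 2D = 1210, so D = 605 kJ/mol.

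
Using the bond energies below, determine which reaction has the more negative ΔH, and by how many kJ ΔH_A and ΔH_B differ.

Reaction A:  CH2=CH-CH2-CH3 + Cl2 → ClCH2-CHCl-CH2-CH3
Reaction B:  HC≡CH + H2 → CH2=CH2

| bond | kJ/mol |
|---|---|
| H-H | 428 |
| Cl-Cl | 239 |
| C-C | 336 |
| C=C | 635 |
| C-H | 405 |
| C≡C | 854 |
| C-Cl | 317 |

Reaction A:
  Bonds broken (reactants):
    C-C: 2 × 336 = 672
    C-H: 8 × 405 = 3240
    C=C: 1 × 635 = 635
    Cl-Cl: 1 × 239 = 239
    Σ(broken) = 4786 kJ
  Bonds formed (products):
    C-C: 3 × 336 = 1008
    C-Cl: 2 × 317 = 634
    C-H: 8 × 405 = 3240
    Σ(formed) = 4882 kJ
  ΔH_A = 4786 − 4882 = −96 kJ
Reaction B:
  Bonds broken (reactants):
    C≡C: 1 × 854 = 854
    C-H: 2 × 405 = 810
    H-H: 1 × 428 = 428
    Σ(broken) = 2092 kJ
  Bonds formed (products):
    C-H: 4 × 405 = 1620
    C=C: 1 × 635 = 635
    Σ(formed) = 2255 kJ
  ΔH_B = 2092 − 2255 = −163 kJ
ΔH_A − ΔH_B = +67 kJ, so reaction B has the more negative ΔH; |ΔH_A − ΔH_B| = 67 kJ.

Reaction B, by 67 kJ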